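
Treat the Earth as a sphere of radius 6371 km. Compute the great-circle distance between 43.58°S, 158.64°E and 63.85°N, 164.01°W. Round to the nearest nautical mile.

6689 nmi

Δλ = -164.01 − 158.64 = -322.65°; wrapped into (−180°, 180°]: 37.35°.
Δφ = 63.85 − -43.58 = 107.43°.
a = sin²(Δφ/2) + cos φ₁ · cos φ₂ · sin²(Δλ/2) = 0.682504.
c = 2·atan2(√a, √(1−a)) = 1.94444 rad → d = 6371·c ≈ 12388.01 km ≈ 6688.99 nmi.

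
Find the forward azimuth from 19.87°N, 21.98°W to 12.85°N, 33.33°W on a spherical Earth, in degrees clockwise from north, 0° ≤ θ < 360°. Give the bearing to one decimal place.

Δλ = -33.33 − -21.98 = -11.35°.
θ = atan2( sin Δλ · cos φ₂ , cos φ₁ · sin φ₂ − sin φ₁ · cos φ₂ · cos Δλ )
  = atan2(-0.19187, -0.11574) = -121.098° → normalised to [0°, 360°): 238.902°.

238.9°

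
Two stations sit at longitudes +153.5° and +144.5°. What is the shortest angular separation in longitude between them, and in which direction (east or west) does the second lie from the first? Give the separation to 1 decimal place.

9.0° west

Raw difference: 144.5 − 153.5 = -9.0°.
Normalise into (−180°, 180°]: -9.0° stays -9.0°.
Negative ⇒ the second point lies to the west; separation 9.0°.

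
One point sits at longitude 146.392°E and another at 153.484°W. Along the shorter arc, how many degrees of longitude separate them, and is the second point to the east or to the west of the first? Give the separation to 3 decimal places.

Raw difference: -153.484 − 146.392 = -299.876°.
Normalise into (−180°, 180°]: -299.876° + 360° = 60.124°.
Positive ⇒ the second point lies to the east; separation 60.124°.

60.124° east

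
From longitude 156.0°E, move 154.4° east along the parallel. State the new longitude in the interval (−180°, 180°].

Start at +156.0°; shift +154.4° → +310.4°.
+310.4° lies outside (−180°, 180°]; subtract 360° → -49.6°.

49.6°W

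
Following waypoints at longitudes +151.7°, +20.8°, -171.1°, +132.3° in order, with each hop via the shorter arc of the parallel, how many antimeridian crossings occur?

Leg 1: +151.7° → +20.8°, shortest Δλ = -130.9° (west) — does not cross 180°.
Leg 2: +20.8° → -171.1°, shortest Δλ = 168.1° (east) — crosses 180°.
Leg 3: -171.1° → +132.3°, shortest Δλ = -56.6° (west) — crosses 180°.
Total crossings: 2.

2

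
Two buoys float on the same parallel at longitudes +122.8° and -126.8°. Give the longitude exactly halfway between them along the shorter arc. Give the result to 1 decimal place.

Signed shortest Δλ from +122.8° to -126.8° is +110.4°.
Midpoint longitude = +122.8° + (+110.4°)/2 = +122.8° + 55.2° = +178.0°.
(The naïve average (+122.8 + -126.8)/2 = -2.0° is on the wrong side of the globe.)

+178.0°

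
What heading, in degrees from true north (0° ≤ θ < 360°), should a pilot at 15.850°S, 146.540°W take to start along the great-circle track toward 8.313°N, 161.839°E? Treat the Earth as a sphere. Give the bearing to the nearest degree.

Δλ = 161.839 − -146.540 = 308.379°; wrapped into (−180°, 180°]: -51.621°.
θ = atan2( sin Δλ · cos φ₂ , cos φ₁ · sin φ₂ − sin φ₁ · cos φ₂ · cos Δλ )
  = atan2(-0.77568, 0.30687) = -68.416° → normalised to [0°, 360°): 291.584°.

292°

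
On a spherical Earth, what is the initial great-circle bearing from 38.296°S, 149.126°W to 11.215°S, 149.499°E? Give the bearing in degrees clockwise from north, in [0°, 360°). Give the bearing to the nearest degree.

Δλ = 149.499 − -149.126 = 298.625°; wrapped into (−180°, 180°]: -61.375°.
θ = atan2( sin Δλ · cos φ₂ , cos φ₁ · sin φ₂ − sin φ₁ · cos φ₂ · cos Δλ )
  = atan2(-0.86101, 0.13858) = -80.856° → normalised to [0°, 360°): 279.144°.

279°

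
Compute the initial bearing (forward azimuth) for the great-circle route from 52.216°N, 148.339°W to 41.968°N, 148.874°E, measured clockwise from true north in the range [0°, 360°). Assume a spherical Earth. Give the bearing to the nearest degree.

Δλ = 148.874 − -148.339 = 297.213°; wrapped into (−180°, 180°]: -62.787°.
θ = atan2( sin Δλ · cos φ₂ , cos φ₁ · sin φ₂ − sin φ₁ · cos φ₂ · cos Δλ )
  = atan2(-0.66122, 0.14099) = -77.963° → normalised to [0°, 360°): 282.037°.

282°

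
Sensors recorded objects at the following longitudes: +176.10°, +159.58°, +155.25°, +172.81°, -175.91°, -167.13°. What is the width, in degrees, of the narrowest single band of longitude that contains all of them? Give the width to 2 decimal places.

Sort the longitudes: -175.91°, -167.13°, +155.25°, +159.58°, +172.81°, +176.10°.
Eastward gaps between consecutive values (wrapping around): 8.78°, 322.38°, 4.33°, 13.23°, 3.29°, 7.99°.
Largest gap = 322.38° ⇒ minimal covering band is its complement: 360° − 322.38° = 37.62°.
Band runs from +155.25° eastward to -167.13°, crossing the antimeridian.

37.62°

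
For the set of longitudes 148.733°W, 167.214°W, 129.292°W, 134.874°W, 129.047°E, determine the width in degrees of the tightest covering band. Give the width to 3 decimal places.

101.661°

Sort the longitudes: -167.214°, -148.733°, -134.874°, -129.292°, +129.047°.
Eastward gaps between consecutive values (wrapping around): 18.481°, 13.859°, 5.582°, 258.339°, 63.739°.
Largest gap = 258.339° ⇒ minimal covering band is its complement: 360° − 258.339° = 101.661°.
Band runs from +129.047° eastward to -129.292°, crossing the antimeridian.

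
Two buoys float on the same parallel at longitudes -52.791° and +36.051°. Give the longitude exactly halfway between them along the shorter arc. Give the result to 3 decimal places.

-8.370°

Signed shortest Δλ from -52.791° to +36.051° is +88.842°.
Midpoint longitude = -52.791° + (+88.842°)/2 = -52.791° + 44.421° = -8.370°.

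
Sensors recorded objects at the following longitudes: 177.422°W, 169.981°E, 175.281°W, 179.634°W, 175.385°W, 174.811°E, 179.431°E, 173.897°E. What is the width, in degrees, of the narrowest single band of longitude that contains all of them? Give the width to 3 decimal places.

Sort the longitudes: -179.634°, -177.422°, -175.385°, -175.281°, +169.981°, +173.897°, +174.811°, +179.431°.
Eastward gaps between consecutive values (wrapping around): 2.212°, 2.037°, 0.104°, 345.262°, 3.916°, 0.914°, 4.620°, 0.935°.
Largest gap = 345.262° ⇒ minimal covering band is its complement: 360° − 345.262° = 14.738°.
Band runs from +169.981° eastward to -175.281°, crossing the antimeridian.

14.738°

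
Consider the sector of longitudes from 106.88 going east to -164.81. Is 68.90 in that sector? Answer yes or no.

Band width going east from +106.88° to -164.81°: ((-164.81 − 106.88) mod 360) = 88.31°.
Offset of +68.90° east of the west edge: ((68.90 − 106.88) mod 360) = 322.02°.
322.02° > 88.31° ⇒ outside.

No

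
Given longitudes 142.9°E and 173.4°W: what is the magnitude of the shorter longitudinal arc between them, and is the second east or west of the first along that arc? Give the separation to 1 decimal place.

43.7° east

Raw difference: -173.4 − 142.9 = -316.3°.
Normalise into (−180°, 180°]: -316.3° + 360° = 43.7°.
Positive ⇒ the second point lies to the east; separation 43.7°.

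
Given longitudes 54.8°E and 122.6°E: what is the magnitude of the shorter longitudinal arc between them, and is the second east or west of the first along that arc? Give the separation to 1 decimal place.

Raw difference: 122.6 − 54.8 = 67.8°.
Normalise into (−180°, 180°]: 67.8° stays 67.8°.
Positive ⇒ the second point lies to the east; separation 67.8°.

67.8° east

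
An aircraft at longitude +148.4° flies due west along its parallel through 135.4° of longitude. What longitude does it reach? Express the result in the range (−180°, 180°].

+13.0°

Start at +148.4°; shift −135.4° → +13.0°.
+13.0° already lies in (−180°, 180°].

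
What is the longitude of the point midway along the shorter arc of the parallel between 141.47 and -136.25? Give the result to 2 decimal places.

-177.39°

Signed shortest Δλ from +141.47° to -136.25° is +82.28°.
Midpoint longitude = +141.47° + (+82.28°)/2 = +141.47° + 41.14° = +182.61°.
Normalise into (−180°, 180°]: -177.39°.
(The naïve average (+141.47 + -136.25)/2 = 2.61° is on the wrong side of the globe.)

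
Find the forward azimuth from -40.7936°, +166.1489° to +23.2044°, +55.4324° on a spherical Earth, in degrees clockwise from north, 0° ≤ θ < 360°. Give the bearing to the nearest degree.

Δλ = 55.4324 − 166.1489 = -110.7165°.
θ = atan2( sin Δλ · cos φ₂ , cos φ₁ · sin φ₂ − sin φ₁ · cos φ₂ · cos Δλ )
  = atan2(-0.85968, 0.08588) = -84.295° → normalised to [0°, 360°): 275.705°.

276°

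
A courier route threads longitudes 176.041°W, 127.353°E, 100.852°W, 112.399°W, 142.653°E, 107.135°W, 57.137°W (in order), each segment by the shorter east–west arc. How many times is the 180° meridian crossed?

Leg 1: -176.041° → +127.353°, shortest Δλ = -56.606° (west) — crosses 180°.
Leg 2: +127.353° → -100.852°, shortest Δλ = 131.795° (east) — crosses 180°.
Leg 3: -100.852° → -112.399°, shortest Δλ = -11.547° (west) — does not cross 180°.
Leg 4: -112.399° → +142.653°, shortest Δλ = -104.948° (west) — crosses 180°.
Leg 5: +142.653° → -107.135°, shortest Δλ = 110.212° (east) — crosses 180°.
Leg 6: -107.135° → -57.137°, shortest Δλ = 49.998° (east) — does not cross 180°.
Total crossings: 4.

4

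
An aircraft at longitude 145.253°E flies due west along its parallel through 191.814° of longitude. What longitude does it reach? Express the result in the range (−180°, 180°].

Start at +145.253°; shift −191.814° → -46.561°.
-46.561° already lies in (−180°, 180°].

46.561°W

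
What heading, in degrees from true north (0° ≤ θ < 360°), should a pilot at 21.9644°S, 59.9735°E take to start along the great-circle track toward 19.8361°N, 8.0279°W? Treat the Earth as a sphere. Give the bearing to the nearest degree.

Δλ = -8.0279 − 59.9735 = -68.0014°.
θ = atan2( sin Δλ · cos φ₂ , cos φ₁ · sin φ₂ − sin φ₁ · cos φ₂ · cos Δλ )
  = atan2(-0.87218, 0.44649) = -62.891° → normalised to [0°, 360°): 297.109°.

297°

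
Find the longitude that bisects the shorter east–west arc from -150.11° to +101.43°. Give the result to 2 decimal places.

+155.66°

Signed shortest Δλ from -150.11° to +101.43° is -108.46°.
Midpoint longitude = -150.11° + (-108.46°)/2 = -150.11° − 54.23° = -204.34°.
Normalise into (−180°, 180°]: +155.66°.
(The naïve average (-150.11 + +101.43)/2 = -24.34° is on the wrong side of the globe.)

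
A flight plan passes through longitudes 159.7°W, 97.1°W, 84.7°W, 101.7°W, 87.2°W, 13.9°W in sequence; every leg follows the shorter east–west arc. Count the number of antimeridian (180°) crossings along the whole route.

Leg 1: -159.7° → -97.1°, shortest Δλ = 62.6° (east) — does not cross 180°.
Leg 2: -97.1° → -84.7°, shortest Δλ = 12.4° (east) — does not cross 180°.
Leg 3: -84.7° → -101.7°, shortest Δλ = -17.0° (west) — does not cross 180°.
Leg 4: -101.7° → -87.2°, shortest Δλ = 14.5° (east) — does not cross 180°.
Leg 5: -87.2° → -13.9°, shortest Δλ = 73.3° (east) — does not cross 180°.
Total crossings: 0.

0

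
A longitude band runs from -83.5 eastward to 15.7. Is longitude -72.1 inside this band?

Band width going east from -83.5° to +15.7°: ((15.7 − -83.5) mod 360) = 99.2°.
Offset of -72.1° east of the west edge: ((-72.1 − -83.5) mod 360) = 11.4°.
11.4° ≤ 99.2° ⇒ inside.

Yes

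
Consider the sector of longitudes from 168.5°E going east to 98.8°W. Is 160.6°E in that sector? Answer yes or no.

No

Band width going east from +168.5° to -98.8°: ((-98.8 − 168.5) mod 360) = 92.7°.
Offset of +160.6° east of the west edge: ((160.6 − 168.5) mod 360) = 352.1°.
352.1° > 92.7° ⇒ outside.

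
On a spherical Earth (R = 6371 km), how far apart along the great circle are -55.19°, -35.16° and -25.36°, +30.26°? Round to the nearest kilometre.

6173 km

Δλ = 30.26 − -35.16 = 65.42°.
Δφ = -25.36 − -55.19 = 29.83°.
a = sin²(Δφ/2) + cos φ₁ · cos φ₂ · sin²(Δλ/2) = 0.216884.
c = 2·atan2(√a, √(1−a)) = 0.96887 rad → d = 6371·c ≈ 6172.66 km.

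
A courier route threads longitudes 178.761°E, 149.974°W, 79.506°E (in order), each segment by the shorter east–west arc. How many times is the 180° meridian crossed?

2

Leg 1: +178.761° → -149.974°, shortest Δλ = 31.265° (east) — crosses 180°.
Leg 2: -149.974° → +79.506°, shortest Δλ = -130.52° (west) — crosses 180°.
Total crossings: 2.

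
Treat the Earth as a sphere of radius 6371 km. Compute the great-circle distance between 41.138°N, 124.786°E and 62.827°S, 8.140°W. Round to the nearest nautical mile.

8708 nmi

Δλ = -8.140 − 124.786 = -132.926°.
Δφ = -62.827 − 41.138 = -103.965°.
a = sin²(Δφ/2) + cos φ₁ · cos φ₂ · sin²(Δλ/2) = 0.909753.
c = 2·atan2(√a, √(1−a)) = 2.53134 rad → d = 6371·c ≈ 16127.20 km ≈ 8707.99 nmi.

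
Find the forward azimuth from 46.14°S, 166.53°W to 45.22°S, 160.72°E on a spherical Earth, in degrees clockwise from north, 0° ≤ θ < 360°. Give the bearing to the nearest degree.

260°

Δλ = 160.72 − -166.53 = 327.25°; wrapped into (−180°, 180°]: -32.75°.
θ = atan2( sin Δλ · cos φ₂ , cos φ₁ · sin φ₂ − sin φ₁ · cos φ₂ · cos Δλ )
  = atan2(-0.38106, -0.06468) = -99.633° → normalised to [0°, 360°): 260.367°.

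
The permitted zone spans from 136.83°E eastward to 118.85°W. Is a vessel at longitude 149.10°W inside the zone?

Yes

Band width going east from +136.83° to -118.85°: ((-118.85 − 136.83) mod 360) = 104.32°.
Offset of -149.10° east of the west edge: ((-149.10 − 136.83) mod 360) = 74.07°.
74.07° ≤ 104.32° ⇒ inside.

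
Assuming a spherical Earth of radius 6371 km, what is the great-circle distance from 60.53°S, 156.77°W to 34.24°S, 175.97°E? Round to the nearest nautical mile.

Δλ = 175.97 − -156.77 = 332.74°; wrapped into (−180°, 180°]: -27.26°.
Δφ = -34.24 − -60.53 = 26.29°.
a = sin²(Δφ/2) + cos φ₁ · cos φ₂ · sin²(Δλ/2) = 0.074303.
c = 2·atan2(√a, √(1−a)) = 0.55216 rad → d = 6371·c ≈ 3517.80 km ≈ 1899.46 nmi.

1899 nmi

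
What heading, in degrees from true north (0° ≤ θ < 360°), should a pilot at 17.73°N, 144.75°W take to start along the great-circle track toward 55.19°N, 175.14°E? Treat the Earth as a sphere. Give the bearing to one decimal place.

Δλ = 175.14 − -144.75 = 319.89°; wrapped into (−180°, 180°]: -40.11°.
θ = atan2( sin Δλ · cos φ₂ , cos φ₁ · sin φ₂ − sin φ₁ · cos φ₂ · cos Δλ )
  = atan2(-0.36778, 0.64909) = -29.536° → normalised to [0°, 360°): 330.464°.

330.5°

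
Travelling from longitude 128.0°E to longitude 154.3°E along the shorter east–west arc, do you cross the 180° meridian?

No

Signed shortest Δλ = ((154.3 − 128.0 + 180) mod 360) − 180 = 26.3°.
Going east by 26.3° from +128.0° reaches +154.3° without touching 180°.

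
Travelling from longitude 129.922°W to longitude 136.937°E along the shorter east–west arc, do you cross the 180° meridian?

Yes

Naïve |136.937 − -129.922| = 266.859° > 180°, so the shorter arc goes the other way round — across 180°.
Signed shortest Δλ = ((136.937 − -129.922 + 180) mod 360) − 180 = -93.141°.
Going west by 93.141° from -129.922° passes through 180° before reaching +136.937°.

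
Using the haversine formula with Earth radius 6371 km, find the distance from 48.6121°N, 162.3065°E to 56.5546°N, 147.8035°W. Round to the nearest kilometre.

Δλ = -147.8035 − 162.3065 = -310.1100°; wrapped into (−180°, 180°]: 49.8900°.
Δφ = 56.5546 − 48.6121 = 7.9425°.
a = sin²(Δφ/2) + cos φ₁ · cos φ₂ · sin²(Δλ/2) = 0.069611.
c = 2·atan2(√a, √(1−a)) = 0.53400 rad → d = 6371·c ≈ 3402.11 km.

3402 km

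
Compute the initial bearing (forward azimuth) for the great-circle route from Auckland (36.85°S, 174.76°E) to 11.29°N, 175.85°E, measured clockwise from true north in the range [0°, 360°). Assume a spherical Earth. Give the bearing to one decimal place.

Δλ = 175.85 − 174.76 = 1.09°.
θ = atan2( sin Δλ · cos φ₂ , cos φ₁ · sin φ₂ − sin φ₁ · cos φ₂ · cos Δλ )
  = atan2(0.01865, 0.74467) = 1.435° → normalised to [0°, 360°): 1.435°.

1.4°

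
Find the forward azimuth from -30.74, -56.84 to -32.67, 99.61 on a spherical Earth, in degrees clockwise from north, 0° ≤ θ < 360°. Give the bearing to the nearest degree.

159°

Δλ = 99.61 − -56.84 = 156.45°.
θ = atan2( sin Δλ · cos φ₂ , cos φ₁ · sin φ₂ − sin φ₁ · cos φ₂ · cos Δλ )
  = atan2(0.33634, -0.85840) = 158.604° → normalised to [0°, 360°): 158.604°.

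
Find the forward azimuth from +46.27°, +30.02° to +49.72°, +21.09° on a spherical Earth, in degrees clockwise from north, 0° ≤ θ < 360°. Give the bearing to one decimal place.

303.3°

Δλ = 21.09 − 30.02 = -8.93°.
θ = atan2( sin Δλ · cos φ₂ , cos φ₁ · sin φ₂ − sin φ₁ · cos φ₂ · cos Δλ )
  = atan2(-0.10036, 0.06584) = -56.733° → normalised to [0°, 360°): 303.267°.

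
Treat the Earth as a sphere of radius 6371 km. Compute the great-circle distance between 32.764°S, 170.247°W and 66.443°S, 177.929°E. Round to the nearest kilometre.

Δλ = 177.929 − -170.247 = 348.176°; wrapped into (−180°, 180°]: -11.824°.
Δφ = -66.443 − -32.764 = -33.679°.
a = sin²(Δφ/2) + cos φ₁ · cos φ₂ · sin²(Δλ/2) = 0.087487.
c = 2·atan2(√a, √(1−a)) = 0.60055 rad → d = 6371·c ≈ 3826.09 km.

3826 km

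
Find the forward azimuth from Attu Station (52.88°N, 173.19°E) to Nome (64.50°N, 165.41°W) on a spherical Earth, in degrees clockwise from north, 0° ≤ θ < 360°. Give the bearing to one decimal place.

34.9°

Δλ = -165.41 − 173.19 = -338.60°; wrapped into (−180°, 180°]: 21.40°.
θ = atan2( sin Δλ · cos φ₂ , cos φ₁ · sin φ₂ − sin φ₁ · cos φ₂ · cos Δλ )
  = atan2(0.15708, 0.22509) = 34.910° → normalised to [0°, 360°): 34.910°.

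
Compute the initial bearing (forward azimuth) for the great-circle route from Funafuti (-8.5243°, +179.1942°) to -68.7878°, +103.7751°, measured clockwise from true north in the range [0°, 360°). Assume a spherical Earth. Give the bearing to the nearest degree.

201°

Δλ = 103.7751 − 179.1942 = -75.4191°.
θ = atan2( sin Δλ · cos φ₂ , cos φ₁ · sin φ₂ − sin φ₁ · cos φ₂ · cos Δλ )
  = atan2(-0.35017, -0.90845) = -158.920° → normalised to [0°, 360°): 201.080°.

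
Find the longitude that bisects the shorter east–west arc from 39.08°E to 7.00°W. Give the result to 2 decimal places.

Signed shortest Δλ from +39.08° to -7.00° is -46.08°.
Midpoint longitude = +39.08° + (-46.08°)/2 = +39.08° − 23.04° = +16.04°.

16.04°E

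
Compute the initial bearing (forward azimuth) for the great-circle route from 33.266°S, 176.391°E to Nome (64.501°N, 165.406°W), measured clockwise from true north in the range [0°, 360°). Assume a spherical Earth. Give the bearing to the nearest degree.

8°

Δλ = -165.406 − 176.391 = -341.797°; wrapped into (−180°, 180°]: 18.203°.
θ = atan2( sin Δλ · cos φ₂ , cos φ₁ · sin φ₂ − sin φ₁ · cos φ₂ · cos Δλ )
  = atan2(0.13448, 0.97901) = 7.821° → normalised to [0°, 360°): 7.821°.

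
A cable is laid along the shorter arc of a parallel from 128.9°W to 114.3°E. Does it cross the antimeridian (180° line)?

Yes

Naïve |114.3 − -128.9| = 243.2° > 180°, so the shorter arc goes the other way round — across 180°.
Signed shortest Δλ = ((114.3 − -128.9 + 180) mod 360) − 180 = -116.8°.
Going west by 116.8° from -128.9° passes through 180° before reaching +114.3°.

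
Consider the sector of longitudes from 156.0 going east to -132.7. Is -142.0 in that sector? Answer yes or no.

Yes

Band width going east from +156.0° to -132.7°: ((-132.7 − 156.0) mod 360) = 71.3°.
Offset of -142.0° east of the west edge: ((-142.0 − 156.0) mod 360) = 62.0°.
62.0° ≤ 71.3° ⇒ inside.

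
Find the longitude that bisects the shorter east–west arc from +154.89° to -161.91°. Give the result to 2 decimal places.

Signed shortest Δλ from +154.89° to -161.91° is +43.20°.
Midpoint longitude = +154.89° + (+43.20°)/2 = +154.89° + 21.60° = +176.49°.
(The naïve average (+154.89 + -161.91)/2 = -3.51° is on the wrong side of the globe.)

+176.49°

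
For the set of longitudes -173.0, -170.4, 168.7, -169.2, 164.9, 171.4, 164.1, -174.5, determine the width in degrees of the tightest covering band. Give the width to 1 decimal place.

26.7°

Sort the longitudes: -174.5°, -173.0°, -170.4°, -169.2°, +164.1°, +164.9°, +168.7°, +171.4°.
Eastward gaps between consecutive values (wrapping around): 1.5°, 2.6°, 1.2°, 333.3°, 0.8°, 3.8°, 2.7°, 14.1°.
Largest gap = 333.3° ⇒ minimal covering band is its complement: 360° − 333.3° = 26.7°.
Band runs from +164.1° eastward to -169.2°, crossing the antimeridian.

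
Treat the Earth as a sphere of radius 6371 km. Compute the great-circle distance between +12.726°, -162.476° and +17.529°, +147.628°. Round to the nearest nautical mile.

Δλ = 147.628 − -162.476 = 310.104°; wrapped into (−180°, 180°]: -49.896°.
Δφ = 17.529 − 12.726 = 4.803°.
a = sin²(Δφ/2) + cos φ₁ · cos φ₂ · sin²(Δλ/2) = 0.167238.
c = 2·atan2(√a, √(1−a)) = 0.84260 rad → d = 6371·c ≈ 5368.21 km ≈ 2898.60 nmi.

2899 nmi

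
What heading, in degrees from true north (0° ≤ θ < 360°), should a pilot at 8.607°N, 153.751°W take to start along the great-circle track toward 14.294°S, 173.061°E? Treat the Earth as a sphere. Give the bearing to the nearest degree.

Δλ = 173.061 − -153.751 = 326.812°; wrapped into (−180°, 180°]: -33.188°.
θ = atan2( sin Δλ · cos φ₂ , cos φ₁ · sin φ₂ − sin φ₁ · cos φ₂ · cos Δλ )
  = atan2(-0.53044, -0.36548) = -124.568° → normalised to [0°, 360°): 235.432°.

235°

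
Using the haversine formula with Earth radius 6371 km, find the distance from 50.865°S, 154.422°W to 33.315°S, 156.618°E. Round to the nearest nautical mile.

2368 nmi

Δλ = 156.618 − -154.422 = 311.040°; wrapped into (−180°, 180°]: -48.960°.
Δφ = -33.315 − -50.865 = 17.550°.
a = sin²(Δφ/2) + cos φ₁ · cos φ₂ · sin²(Δλ/2) = 0.113836.
c = 2·atan2(√a, √(1−a)) = 0.68830 rad → d = 6371·c ≈ 4385.15 km ≈ 2367.79 nmi.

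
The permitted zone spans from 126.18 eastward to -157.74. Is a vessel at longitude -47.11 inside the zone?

No

Band width going east from +126.18° to -157.74°: ((-157.74 − 126.18) mod 360) = 76.08°.
Offset of -47.11° east of the west edge: ((-47.11 − 126.18) mod 360) = 186.71°.
186.71° > 76.08° ⇒ outside.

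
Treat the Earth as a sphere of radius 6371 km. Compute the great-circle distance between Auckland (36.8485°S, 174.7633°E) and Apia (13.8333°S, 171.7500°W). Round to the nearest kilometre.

2888 km

Δλ = -171.7500 − 174.7633 = -346.5133°; wrapped into (−180°, 180°]: 13.4867°.
Δφ = -13.8333 − -36.8485 = 23.0152°.
a = sin²(Δφ/2) + cos φ₁ · cos φ₂ · sin²(Δλ/2) = 0.050513.
c = 2·atan2(√a, √(1−a)) = 0.45337 rad → d = 6371·c ≈ 2888.45 km.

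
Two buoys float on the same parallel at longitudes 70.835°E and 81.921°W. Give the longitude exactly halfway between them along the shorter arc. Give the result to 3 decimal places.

Signed shortest Δλ from +70.835° to -81.921° is -152.756°.
Midpoint longitude = +70.835° + (-152.756°)/2 = +70.835° − 76.378° = -5.543°.

5.543°W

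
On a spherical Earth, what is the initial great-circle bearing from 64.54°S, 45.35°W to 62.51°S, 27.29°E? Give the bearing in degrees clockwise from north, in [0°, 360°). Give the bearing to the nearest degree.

120°

Δλ = 27.29 − -45.35 = 72.64°.
θ = atan2( sin Δλ · cos φ₂ , cos φ₁ · sin φ₂ − sin φ₁ · cos φ₂ · cos Δλ )
  = atan2(0.44057, -0.25699) = 120.256° → normalised to [0°, 360°): 120.256°.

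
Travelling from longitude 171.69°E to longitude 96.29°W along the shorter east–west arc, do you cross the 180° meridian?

Naïve |-96.29 − 171.69| = 267.98° > 180°, so the shorter arc goes the other way round — across 180°.
Signed shortest Δλ = ((-96.29 − 171.69 + 180) mod 360) − 180 = 92.02°.
Going east by 92.02° from +171.69° passes through 180° before reaching -96.29°.

Yes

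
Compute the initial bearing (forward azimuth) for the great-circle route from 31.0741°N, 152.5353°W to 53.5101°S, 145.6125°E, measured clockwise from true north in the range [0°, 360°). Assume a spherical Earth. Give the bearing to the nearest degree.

Δλ = 145.6125 − -152.5353 = 298.1478°; wrapped into (−180°, 180°]: -61.8522°.
θ = atan2( sin Δλ · cos φ₂ , cos φ₁ · sin φ₂ − sin φ₁ · cos φ₂ · cos Δλ )
  = atan2(-0.52435, -0.83339) = -147.823° → normalised to [0°, 360°): 212.177°.

212°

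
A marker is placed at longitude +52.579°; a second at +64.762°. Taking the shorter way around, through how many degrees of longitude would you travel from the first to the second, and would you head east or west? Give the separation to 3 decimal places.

12.183° east

Raw difference: 64.762 − 52.579 = 12.183°.
Normalise into (−180°, 180°]: 12.183° stays 12.183°.
Positive ⇒ the second point lies to the east; separation 12.183°.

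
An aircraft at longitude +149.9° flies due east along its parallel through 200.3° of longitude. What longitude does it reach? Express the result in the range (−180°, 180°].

Start at +149.9°; shift +200.3° → +350.2°.
+350.2° lies outside (−180°, 180°]; subtract 360° → -9.8°.

-9.8°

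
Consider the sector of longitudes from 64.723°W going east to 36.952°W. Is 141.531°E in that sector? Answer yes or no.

No

Band width going east from -64.723° to -36.952°: ((-36.952 − -64.723) mod 360) = 27.771°.
Offset of +141.531° east of the west edge: ((141.531 − -64.723) mod 360) = 206.254°.
206.254° > 27.771° ⇒ outside.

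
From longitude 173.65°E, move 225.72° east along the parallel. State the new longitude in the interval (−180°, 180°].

39.37°E

Start at +173.65°; shift +225.72° → +399.37°.
+399.37° lies outside (−180°, 180°]; subtract 360° → +39.37°.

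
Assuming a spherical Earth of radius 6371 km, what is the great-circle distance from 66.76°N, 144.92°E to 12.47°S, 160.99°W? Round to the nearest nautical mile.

5309 nmi

Δλ = -160.99 − 144.92 = -305.91°; wrapped into (−180°, 180°]: 54.09°.
Δφ = -12.47 − 66.76 = -79.23°.
a = sin²(Δφ/2) + cos φ₁ · cos φ₂ · sin²(Δλ/2) = 0.486219.
c = 2·atan2(√a, √(1−a)) = 1.54323 rad → d = 6371·c ≈ 9831.93 km ≈ 5308.82 nmi.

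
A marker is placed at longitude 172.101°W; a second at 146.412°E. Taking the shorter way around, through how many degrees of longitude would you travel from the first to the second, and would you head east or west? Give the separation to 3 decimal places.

Raw difference: 146.412 − -172.101 = 318.513°.
Normalise into (−180°, 180°]: 318.513° − 360° = -41.487°.
Negative ⇒ the second point lies to the west; separation 41.487°.

41.487° west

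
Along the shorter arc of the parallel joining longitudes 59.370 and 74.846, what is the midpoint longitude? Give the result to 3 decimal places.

+67.108°

Signed shortest Δλ from +59.370° to +74.846° is +15.476°.
Midpoint longitude = +59.370° + (+15.476°)/2 = +59.370° + 7.738° = +67.108°.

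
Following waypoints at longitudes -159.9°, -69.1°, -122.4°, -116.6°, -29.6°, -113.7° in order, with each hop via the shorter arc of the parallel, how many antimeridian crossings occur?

0

Leg 1: -159.9° → -69.1°, shortest Δλ = 90.8° (east) — does not cross 180°.
Leg 2: -69.1° → -122.4°, shortest Δλ = -53.3° (west) — does not cross 180°.
Leg 3: -122.4° → -116.6°, shortest Δλ = 5.8° (east) — does not cross 180°.
Leg 4: -116.6° → -29.6°, shortest Δλ = 87.0° (east) — does not cross 180°.
Leg 5: -29.6° → -113.7°, shortest Δλ = -84.1° (west) — does not cross 180°.
Total crossings: 0.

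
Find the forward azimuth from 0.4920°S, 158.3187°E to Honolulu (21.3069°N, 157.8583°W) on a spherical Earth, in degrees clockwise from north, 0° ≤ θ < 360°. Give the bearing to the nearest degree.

Δλ = -157.8583 − 158.3187 = -316.1770°; wrapped into (−180°, 180°]: 43.8230°.
θ = atan2( sin Δλ · cos φ₂ , cos φ₁ · sin φ₂ − sin φ₁ · cos φ₂ · cos Δλ )
  = atan2(0.64510, 0.36912) = 60.222° → normalised to [0°, 360°): 60.222°.

60°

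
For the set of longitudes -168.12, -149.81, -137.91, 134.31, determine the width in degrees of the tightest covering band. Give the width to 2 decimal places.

87.78°

Sort the longitudes: -168.12°, -149.81°, -137.91°, +134.31°.
Eastward gaps between consecutive values (wrapping around): 18.31°, 11.90°, 272.22°, 57.57°.
Largest gap = 272.22° ⇒ minimal covering band is its complement: 360° − 272.22° = 87.78°.
Band runs from +134.31° eastward to -137.91°, crossing the antimeridian.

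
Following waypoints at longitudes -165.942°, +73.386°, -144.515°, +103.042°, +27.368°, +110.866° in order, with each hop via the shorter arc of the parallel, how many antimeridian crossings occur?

Leg 1: -165.942° → +73.386°, shortest Δλ = -120.672° (west) — crosses 180°.
Leg 2: +73.386° → -144.515°, shortest Δλ = 142.099° (east) — crosses 180°.
Leg 3: -144.515° → +103.042°, shortest Δλ = -112.443° (west) — crosses 180°.
Leg 4: +103.042° → +27.368°, shortest Δλ = -75.674° (west) — does not cross 180°.
Leg 5: +27.368° → +110.866°, shortest Δλ = 83.498° (east) — does not cross 180°.
Total crossings: 3.

3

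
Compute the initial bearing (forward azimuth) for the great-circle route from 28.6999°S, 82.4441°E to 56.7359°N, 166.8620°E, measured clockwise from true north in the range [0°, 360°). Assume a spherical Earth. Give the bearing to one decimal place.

Δλ = 166.8620 − 82.4441 = 84.4179°.
θ = atan2( sin Δλ · cos φ₂ , cos φ₁ · sin φ₂ − sin φ₁ · cos φ₂ · cos Δλ )
  = atan2(0.54590, 0.75905) = 35.723° → normalised to [0°, 360°): 35.723°.

35.7°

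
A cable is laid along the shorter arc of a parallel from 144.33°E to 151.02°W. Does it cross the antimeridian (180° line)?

Yes

Naïve |-151.02 − 144.33| = 295.35° > 180°, so the shorter arc goes the other way round — across 180°.
Signed shortest Δλ = ((-151.02 − 144.33 + 180) mod 360) − 180 = 64.65°.
Going east by 64.65° from +144.33° passes through 180° before reaching -151.02°.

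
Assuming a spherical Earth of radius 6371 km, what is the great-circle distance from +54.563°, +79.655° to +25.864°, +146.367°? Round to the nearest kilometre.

Δλ = 146.367 − 79.655 = 66.712°.
Δφ = 25.864 − 54.563 = -28.699°.
a = sin²(Δφ/2) + cos φ₁ · cos φ₂ · sin²(Δλ/2) = 0.219154.
c = 2·atan2(√a, √(1−a)) = 0.97437 rad → d = 6371·c ≈ 6207.69 km.

6208 km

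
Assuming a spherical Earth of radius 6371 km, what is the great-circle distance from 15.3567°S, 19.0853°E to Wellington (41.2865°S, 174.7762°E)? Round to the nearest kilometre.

Δλ = 174.7762 − 19.0853 = 155.6909°.
Δφ = -41.2865 − -15.3567 = -25.9298°.
a = sin²(Δφ/2) + cos φ₁ · cos φ₂ · sin²(Δλ/2) = 0.742804.
c = 2·atan2(√a, √(1−a)) = 2.07785 rad → d = 6371·c ≈ 13238.01 km.

13238 km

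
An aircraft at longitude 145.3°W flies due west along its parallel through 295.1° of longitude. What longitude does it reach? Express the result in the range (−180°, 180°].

80.4°W

Start at -145.3°; shift −295.1° → -440.4°.
-440.4° lies outside (−180°, 180°]; add 360° → -80.4°.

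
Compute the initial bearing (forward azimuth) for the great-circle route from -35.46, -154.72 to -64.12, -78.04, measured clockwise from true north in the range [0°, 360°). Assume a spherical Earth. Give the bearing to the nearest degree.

148°

Δλ = -78.04 − -154.72 = 76.68°.
θ = atan2( sin Δλ · cos φ₂ , cos φ₁ · sin φ₂ − sin φ₁ · cos φ₂ · cos Δλ )
  = atan2(0.42475, -0.67449) = 147.800° → normalised to [0°, 360°): 147.800°.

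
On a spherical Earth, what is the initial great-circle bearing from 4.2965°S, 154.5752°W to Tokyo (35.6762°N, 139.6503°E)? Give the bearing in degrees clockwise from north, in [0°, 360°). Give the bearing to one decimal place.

309.3°

Δλ = 139.6503 − -154.5752 = 294.2255°; wrapped into (−180°, 180°]: -65.7745°.
θ = atan2( sin Δλ · cos φ₂ , cos φ₁ · sin φ₂ − sin φ₁ · cos φ₂ · cos Δλ )
  = atan2(-0.74079, 0.60654) = -50.690° → normalised to [0°, 360°): 309.310°.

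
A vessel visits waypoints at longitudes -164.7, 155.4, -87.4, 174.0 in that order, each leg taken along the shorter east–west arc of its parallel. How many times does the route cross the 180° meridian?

3

Leg 1: -164.7° → +155.4°, shortest Δλ = -39.9° (west) — crosses 180°.
Leg 2: +155.4° → -87.4°, shortest Δλ = 117.2° (east) — crosses 180°.
Leg 3: -87.4° → +174.0°, shortest Δλ = -98.6° (west) — crosses 180°.
Total crossings: 3.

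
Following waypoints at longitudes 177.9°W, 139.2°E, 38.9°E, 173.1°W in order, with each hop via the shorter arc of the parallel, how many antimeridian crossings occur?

Leg 1: -177.9° → +139.2°, shortest Δλ = -42.9° (west) — crosses 180°.
Leg 2: +139.2° → +38.9°, shortest Δλ = -100.3° (west) — does not cross 180°.
Leg 3: +38.9° → -173.1°, shortest Δλ = 148.0° (east) — crosses 180°.
Total crossings: 2.

2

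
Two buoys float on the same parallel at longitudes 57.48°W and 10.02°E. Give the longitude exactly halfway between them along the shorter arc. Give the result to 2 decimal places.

Signed shortest Δλ from -57.48° to +10.02° is +67.50°.
Midpoint longitude = -57.48° + (+67.50°)/2 = -57.48° + 33.75° = -23.73°.

23.73°W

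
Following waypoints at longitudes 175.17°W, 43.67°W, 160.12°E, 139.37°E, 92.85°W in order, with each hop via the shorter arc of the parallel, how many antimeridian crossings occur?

2

Leg 1: -175.17° → -43.67°, shortest Δλ = 131.5° (east) — does not cross 180°.
Leg 2: -43.67° → +160.12°, shortest Δλ = -156.21° (west) — crosses 180°.
Leg 3: +160.12° → +139.37°, shortest Δλ = -20.75° (west) — does not cross 180°.
Leg 4: +139.37° → -92.85°, shortest Δλ = 127.78° (east) — crosses 180°.
Total crossings: 2.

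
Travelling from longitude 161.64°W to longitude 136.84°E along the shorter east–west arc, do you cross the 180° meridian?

Naïve |136.84 − -161.64| = 298.48° > 180°, so the shorter arc goes the other way round — across 180°.
Signed shortest Δλ = ((136.84 − -161.64 + 180) mod 360) − 180 = -61.52°.
Going west by 61.52° from -161.64° passes through 180° before reaching +136.84°.

Yes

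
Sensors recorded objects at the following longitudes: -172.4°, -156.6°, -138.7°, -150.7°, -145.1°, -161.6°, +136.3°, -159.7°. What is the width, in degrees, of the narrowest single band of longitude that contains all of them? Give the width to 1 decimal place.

Sort the longitudes: -172.4°, -161.6°, -159.7°, -156.6°, -150.7°, -145.1°, -138.7°, +136.3°.
Eastward gaps between consecutive values (wrapping around): 10.8°, 1.9°, 3.1°, 5.9°, 5.6°, 6.4°, 275.0°, 51.3°.
Largest gap = 275.0° ⇒ minimal covering band is its complement: 360° − 275.0° = 85.0°.
Band runs from +136.3° eastward to -138.7°, crossing the antimeridian.

85.0°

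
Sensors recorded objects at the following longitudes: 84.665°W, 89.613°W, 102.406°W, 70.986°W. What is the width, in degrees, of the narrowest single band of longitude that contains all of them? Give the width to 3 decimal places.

31.420°

Sort the longitudes: -102.406°, -89.613°, -84.665°, -70.986°.
Eastward gaps between consecutive values (wrapping around): 12.793°, 4.948°, 13.679°, 328.580°.
Largest gap = 328.580° ⇒ minimal covering band is its complement: 360° − 328.580° = 31.420°.
Band runs from -102.406° eastward to -70.986°.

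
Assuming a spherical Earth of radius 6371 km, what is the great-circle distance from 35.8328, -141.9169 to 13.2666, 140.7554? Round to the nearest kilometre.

8017 km

Δλ = 140.7554 − -141.9169 = 282.6723°; wrapped into (−180°, 180°]: -77.3277°.
Δφ = 13.2666 − 35.8328 = -22.5662°.
a = sin²(Δφ/2) + cos φ₁ · cos φ₂ · sin²(Δλ/2) = 0.346275.
c = 2·atan2(√a, √(1−a)) = 1.25828 rad → d = 6371·c ≈ 8016.52 km.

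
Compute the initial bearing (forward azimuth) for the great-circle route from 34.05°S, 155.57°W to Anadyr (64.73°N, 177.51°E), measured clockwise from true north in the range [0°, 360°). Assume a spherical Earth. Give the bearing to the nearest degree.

349°

Δλ = 177.51 − -155.57 = 333.08°; wrapped into (−180°, 180°]: -26.92°.
θ = atan2( sin Δλ · cos φ₂ , cos φ₁ · sin φ₂ − sin φ₁ · cos φ₂ · cos Δλ )
  = atan2(-0.19327, 0.96238) = -11.355° → normalised to [0°, 360°): 348.645°.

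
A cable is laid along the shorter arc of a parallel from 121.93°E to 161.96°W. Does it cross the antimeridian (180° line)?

Yes

Naïve |-161.96 − 121.93| = 283.89° > 180°, so the shorter arc goes the other way round — across 180°.
Signed shortest Δλ = ((-161.96 − 121.93 + 180) mod 360) − 180 = 76.11°.
Going east by 76.11° from +121.93° passes through 180° before reaching -161.96°.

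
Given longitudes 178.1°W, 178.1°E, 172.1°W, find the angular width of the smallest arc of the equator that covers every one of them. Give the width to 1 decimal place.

Sort the longitudes: -178.1°, -172.1°, +178.1°.
Eastward gaps between consecutive values (wrapping around): 6.0°, 350.2°, 3.8°.
Largest gap = 350.2° ⇒ minimal covering band is its complement: 360° − 350.2° = 9.8°.
Band runs from +178.1° eastward to -172.1°, crossing the antimeridian.

9.8°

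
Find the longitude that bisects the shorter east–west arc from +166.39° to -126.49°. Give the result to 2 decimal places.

Signed shortest Δλ from +166.39° to -126.49° is +67.12°.
Midpoint longitude = +166.39° + (+67.12°)/2 = +166.39° + 33.56° = +199.95°.
Normalise into (−180°, 180°]: -160.05°.
(The naïve average (+166.39 + -126.49)/2 = 19.95° is on the wrong side of the globe.)

-160.05°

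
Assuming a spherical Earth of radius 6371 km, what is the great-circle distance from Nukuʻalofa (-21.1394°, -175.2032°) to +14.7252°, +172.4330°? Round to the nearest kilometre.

4210 km

Δλ = 172.4330 − -175.2032 = 347.6362°; wrapped into (−180°, 180°]: -12.3638°.
Δφ = 14.7252 − -21.1394 = 35.8646°.
a = sin²(Δφ/2) + cos φ₁ · cos φ₂ · sin²(Δλ/2) = 0.105259.
c = 2·atan2(√a, √(1−a)) = 0.66083 rad → d = 6371·c ≈ 4210.15 km.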